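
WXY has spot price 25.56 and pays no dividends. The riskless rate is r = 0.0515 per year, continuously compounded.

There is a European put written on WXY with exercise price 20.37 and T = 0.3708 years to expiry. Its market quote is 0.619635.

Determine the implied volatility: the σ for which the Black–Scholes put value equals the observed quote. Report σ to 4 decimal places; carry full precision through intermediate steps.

At σ = 0.4497 the Black–Scholes value reproduces the quote:
σ√T = 0.4497·√0.3708 = 0.273837
d₁ = (ln(S/K) + (r+σ²/2)T) / (σ√T) = (ln(25.56/20.37) + (0.0515+0.4497²/2)·0.3708) / 0.273837 = (0.226965 + 0.056590) / 0.273837 = 1.035487
d₂ = d₁ − σ√T = 1.035487 − 0.273837 = 0.761650
e^{−rT} = 0.981085
N(−d₁) = 0.150221,  N(−d₂) = 0.223135
V = K·e^{−rT}·N(−d₂) − S·N(−d₁) = 4.459278 − 3.839643 = 0.619635 (the quoted price), and the Black–Scholes price is strictly increasing in σ, so σ is unique

sigma = 0.4497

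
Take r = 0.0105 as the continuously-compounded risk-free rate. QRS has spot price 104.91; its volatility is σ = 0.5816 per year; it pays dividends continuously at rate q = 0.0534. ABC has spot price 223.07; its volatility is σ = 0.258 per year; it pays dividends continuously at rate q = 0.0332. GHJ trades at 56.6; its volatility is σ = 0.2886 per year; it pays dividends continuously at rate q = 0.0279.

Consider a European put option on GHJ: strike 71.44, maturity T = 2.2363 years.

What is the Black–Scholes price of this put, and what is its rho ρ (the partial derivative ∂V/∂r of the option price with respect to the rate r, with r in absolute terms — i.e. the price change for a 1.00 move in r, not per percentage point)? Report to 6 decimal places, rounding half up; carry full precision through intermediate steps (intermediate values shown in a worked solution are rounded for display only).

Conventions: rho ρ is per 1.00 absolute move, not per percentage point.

σ√T = 0.2886·√2.2363 = 0.431580
d₁ = (ln(S/K) + (r−q+σ²/2)T) / (σ√T) = (ln(56.6/71.44) + (0.0105−0.0279+0.2886²/2)·2.2363) / 0.431580 = (-0.232849 + 0.054219) / 0.431580 = -0.413897
d₂ = d₁ − σ√T = -0.413897 − 0.431580 = -0.845478
e^{−rT} = 0.976792
e^{−qT} = 0.939514
N(−d₁) = 0.660525,  N(−d₂) = 0.801078
Put price V = K·e^{−rT}·N(−d₂) − S·e^{−qT}·N(−d₁) = 55.900854 − 35.124417 = 20.776437
ρ = −K·T·e^{−rT}·N(−d₂) = -125.011081

price = 20.776437
ρ = -125.011081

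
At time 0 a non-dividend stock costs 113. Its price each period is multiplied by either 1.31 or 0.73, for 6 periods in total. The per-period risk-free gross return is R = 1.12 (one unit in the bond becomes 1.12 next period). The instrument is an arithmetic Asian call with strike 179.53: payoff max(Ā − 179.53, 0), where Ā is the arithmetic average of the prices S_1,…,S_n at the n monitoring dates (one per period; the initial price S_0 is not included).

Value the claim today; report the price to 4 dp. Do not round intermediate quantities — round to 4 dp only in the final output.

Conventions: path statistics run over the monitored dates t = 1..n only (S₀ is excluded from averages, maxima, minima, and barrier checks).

price = 13.2141

With p* = (R−d)/(u−d) = 0.6724, sum probability × payoff across the paths and divide by R^6.
Enumerate all 2^6 = 64 price paths (U = up ×1.31, D = down ×0.73); each path with k up-moves has probability p*^k·(1−p*)^(6−k).
DDDDDD: Ā=43.2139, payoff=0.0000, prob=0.001236
UDDDDD: Ā=77.5481, payoff=0.0000, prob=0.002537
DUDDDD: Ā=66.6248, payoff=0.0000, prob=0.002537
UUDDDD: Ā=119.5596, payoff=0.0000, prob=0.005207
DDUDDD: Ā=58.6508, payoff=0.0000, prob=0.002537
UDUDDD: Ā=105.2500, payoff=0.0000, prob=0.005207
DUUDDD: Ā=94.3267, payoff=0.0000, prob=0.005207
UUUDDD: Ā=169.2712, payoff=0.0000, prob=0.010688
DDDUDD: Ā=52.8297, payoff=0.0000, prob=0.002537
UDDUDD: Ā=94.8040, payoff=0.0000, prob=0.005207
DUDUDD: Ā=83.8807, payoff=0.0000, prob=0.005207
UUDUDD: Ā=150.5257, payoff=0.0000, prob=0.010688
DDUUDD: Ā=75.9067, payoff=0.0000, prob=0.005207
UDUUDD: Ā=136.2161, payoff=0.0000, prob=0.010688
DUUUDD: Ā=125.2928, payoff=0.0000, prob=0.010688
UUUUDD: Ā=224.8404, payoff=45.3104, prob=0.021938
DDDDUD: Ā=48.5804, payoff=0.0000, prob=0.002537
UDDDUD: Ā=87.1785, payoff=0.0000, prob=0.005207
DUDDUD: Ā=76.2551, payoff=0.0000, prob=0.005207
UUDDUD: Ā=136.8414, payoff=0.0000, prob=0.010688
DDUDUD: Ā=68.2811, payoff=0.0000, prob=0.005207
UDUDUD: Ā=122.5319, payoff=0.0000, prob=0.010688
DUUDUD: Ā=111.6085, payoff=0.0000, prob=0.010688
UUUDUD: Ā=200.2838, payoff=20.7538, prob=0.021938
DDDUUD: Ā=62.4601, payoff=0.0000, prob=0.005207
UDDUUD: Ā=112.0859, payoff=0.0000, prob=0.010688
DUDUUD: Ā=101.1625, payoff=0.0000, prob=0.010688
UUDUUD: Ā=181.5382, payoff=2.0082, prob=0.021938
DDUUUD: Ā=93.1885, payoff=0.0000, prob=0.010688
UDUUUD: Ā=167.2287, payoff=0.0000, prob=0.021938
DUUUUD: Ā=156.3053, payoff=0.0000, prob=0.021938
UUUUUD: Ā=280.4932, payoff=100.9632, prob=0.045031
DDDDDU: Ā=45.4783, payoff=0.0000, prob=0.002537
UDDDDU: Ā=81.6118, payoff=0.0000, prob=0.005207
DUDDDU: Ā=70.6885, payoff=0.0000, prob=0.005207
UUDDDU: Ā=126.8519, payoff=0.0000, prob=0.010688
DDUDDU: Ā=62.7144, payoff=0.0000, prob=0.005207
UDUDDU: Ā=112.5424, payoff=0.0000, prob=0.010688
DUUDDU: Ā=101.6190, payoff=0.0000, prob=0.010688
UUUDDU: Ā=182.3574, payoff=2.8274, prob=0.021938
DDDUDU: Ā=56.8934, payoff=0.0000, prob=0.005207
UDDUDU: Ā=102.0964, payoff=0.0000, prob=0.010688
DUDUDU: Ā=91.1730, payoff=0.0000, prob=0.010688
UUDUDU: Ā=163.6119, payoff=0.0000, prob=0.021938
DDUUDU: Ā=83.1990, payoff=0.0000, prob=0.010688
UDUUDU: Ā=149.3023, payoff=0.0000, prob=0.021938
DUUUDU: Ā=138.3790, payoff=0.0000, prob=0.021938
UUUUDU: Ā=248.3239, payoff=68.7939, prob=0.045031
DDDDUU: Ā=52.6440, payoff=0.0000, prob=0.005207
UDDDUU: Ā=94.4708, payoff=0.0000, prob=0.010688
DUDDUU: Ā=83.5475, payoff=0.0000, prob=0.010688
UUDDUU: Ā=149.9277, payoff=0.0000, prob=0.021938
DDUDUU: Ā=75.5734, payoff=0.0000, prob=0.010688
UDUDUU: Ā=135.6181, payoff=0.0000, prob=0.021938
DUUDUU: Ā=124.6948, payoff=0.0000, prob=0.021938
UUUDUU: Ā=223.7673, payoff=44.2373, prob=0.045031
DDDUUU: Ā=69.7524, payoff=0.0000, prob=0.010688
UDDUUU: Ā=125.1721, payoff=0.0000, prob=0.021938
DUDUUU: Ā=114.2488, payoff=0.0000, prob=0.021938
UUDUUU: Ā=205.0218, payoff=25.4918, prob=0.045031
DDUUUU: Ā=106.2747, payoff=0.0000, prob=0.021938
UDUUUU: Ā=190.7122, payoff=11.1822, prob=0.045031
DUUUUU: Ā=179.7889, payoff=0.2589, prob=0.045031
UUUUUU: Ā=322.6348, payoff=143.1048, prob=0.092431
Price = Σ prob·payoff / R^6 = 26.082216 / 1.973823 = 13.2141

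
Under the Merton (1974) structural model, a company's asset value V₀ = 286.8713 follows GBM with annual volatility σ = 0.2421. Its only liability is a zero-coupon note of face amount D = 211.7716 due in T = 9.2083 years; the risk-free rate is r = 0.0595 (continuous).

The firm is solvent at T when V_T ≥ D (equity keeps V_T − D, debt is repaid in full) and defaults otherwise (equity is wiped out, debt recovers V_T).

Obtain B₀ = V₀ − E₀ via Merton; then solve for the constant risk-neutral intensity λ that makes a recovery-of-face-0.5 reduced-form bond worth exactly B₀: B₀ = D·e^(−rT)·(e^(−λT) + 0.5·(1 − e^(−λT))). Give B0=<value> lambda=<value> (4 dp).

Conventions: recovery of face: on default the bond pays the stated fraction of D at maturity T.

With assets at 286.8713 and a single debt payment of 211.7716 at 9.2083 years:
d₁ = [ln(V₀/D) + (r + σ²/2)T] / (σ√T)
   = [ln(286.8713/211.7716) + (0.0595 + 0.5·0.2421²)·9.2083] / (0.2421·√9.2083)
   = [0.303525 + 0.817754] / 0.734657 = 1.526263
d₂ = d₁ − σ√T = 1.526263 − 0.734657 = 0.791606
N(d₁) = 0.936528,  N(d₂) = 0.785705,  e^(−rT) = 0.578166
E₀ = V₀·N(d₁) − D·e^(−rT)·N(d₂)
   = 286.8713·0.936528 − 211.7716·0.578166·0.785705 = 172.461889
B₀ = V₀ − E₀ = 286.8713 − 172.461889 = 114.409411
e^(−λT) = (B₀·e^(rT)/D − 0.5)/(1 − 0.5) = (114.4094·1.729606/211.7716 − 0.5)/0.5 = 0.86883630
λ = −ln(0.86883630)/9.2083 = 0.015269

B0=114.4094 lambda=0.0153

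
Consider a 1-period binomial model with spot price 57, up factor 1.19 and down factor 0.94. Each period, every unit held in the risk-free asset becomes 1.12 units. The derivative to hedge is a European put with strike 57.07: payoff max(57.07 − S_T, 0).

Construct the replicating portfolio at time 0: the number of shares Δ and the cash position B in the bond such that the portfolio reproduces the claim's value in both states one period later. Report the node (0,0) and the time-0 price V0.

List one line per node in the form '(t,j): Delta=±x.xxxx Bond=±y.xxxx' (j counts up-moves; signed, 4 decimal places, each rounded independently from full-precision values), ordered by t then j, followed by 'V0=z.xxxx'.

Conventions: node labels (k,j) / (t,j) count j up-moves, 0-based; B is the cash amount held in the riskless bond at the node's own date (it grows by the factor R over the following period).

The replicating-portfolio and risk-neutral prices coincide; use p* = (1.12−0.94)/(1.19−0.94) = 0.7200 for the latter.
Terminal payoffs: V(1,0)=3.4900, V(1,1)=0.0000
Node (0,0) S=57.0000: V=(p*·0.0000+(1−p*)·3.4900)/1.12=0.8725; Δ=(0.0000−3.4900)/(67.8300−53.5800)=-0.2449; B=V−Δ·S=14.8325
Verification: the root portfolio costs Δ(0,0)·S0 + B(0,0) = 0.8725, matching V0.

(0,0): Delta=-0.2449 Bond=14.8325
V0=0.8725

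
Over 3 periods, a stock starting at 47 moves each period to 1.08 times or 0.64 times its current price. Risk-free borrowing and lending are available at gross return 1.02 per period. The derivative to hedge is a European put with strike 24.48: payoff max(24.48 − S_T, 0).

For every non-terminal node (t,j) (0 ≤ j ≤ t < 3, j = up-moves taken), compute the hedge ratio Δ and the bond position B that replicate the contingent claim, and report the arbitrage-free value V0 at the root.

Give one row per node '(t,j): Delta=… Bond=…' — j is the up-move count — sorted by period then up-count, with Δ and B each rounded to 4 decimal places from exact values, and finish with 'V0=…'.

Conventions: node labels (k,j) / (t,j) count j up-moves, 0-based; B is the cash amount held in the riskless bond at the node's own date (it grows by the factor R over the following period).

Since d<R<u, set p* = (R−d)/(u−d) = 0.8636; price each node as the discounted p*-expectation of its children.
Expiry values: V(3,0)=12.1592, V(3,1)=3.6887, V(3,2)=0.0000, V(3,3)=0.0000
(2,0): S=19.2512. Δ = (V_up−V_dn)/(S_up−S_dn) = (3.6887−12.1592)/(20.7913−12.3208) = -1.0000. V = [p*·3.6887 + (1−p*)·12.1592]/1.02 = 4.7488. B = V − Δ·S = 24.0000.
(2,1): S=32.4864. Δ = (V_up−V_dn)/(S_up−S_dn) = (0.0000−3.6887)/(35.0853−20.7913) = -0.2581. V = [p*·0.0000 + (1−p*)·3.6887]/1.02 = 0.4931. B = V − Δ·S = 8.8766.
(2,2): S=54.8208. Δ = (V_up−V_dn)/(S_up−S_dn) = (0.0000−0.0000)/(59.2065−35.0853) = 0.0000. V = [p*·0.0000 + (1−p*)·0.0000]/1.02 = 0.0000. B = V − Δ·S = 0.0000.
(1,0): S=30.0800. Δ = (V_up−V_dn)/(S_up−S_dn) = (0.4931−4.7488)/(32.4864−19.2512) = -0.3215. V = [p*·0.4931 + (1−p*)·4.7488]/1.02 = 1.0524. B = V − Δ·S = 10.7244.
(1,1): S=50.7600. Δ = (V_up−V_dn)/(S_up−S_dn) = (0.0000−0.4931)/(54.8208−32.4864) = -0.0221. V = [p*·0.0000 + (1−p*)·0.4931]/1.02 = 0.0659. B = V − Δ·S = 1.1867.
(0,0): S=47.0000. Δ = (V_up−V_dn)/(S_up−S_dn) = (0.0659−1.0524)/(50.7600−30.0800) = -0.0477. V = [p*·0.0659 + (1−p*)·1.0524]/1.02 = 0.1965. B = V − Δ·S = 2.4385.
Verification: the root portfolio costs Δ(0,0)·S0 + B(0,0) = 0.1965, matching V0.

(0,0): Delta=-0.0477 Bond=2.4385
(1,0): Delta=-0.3215 Bond=10.7244
(1,1): Delta=-0.0221 Bond=1.1867
(2,0): Delta=-1.0000 Bond=24.0000
(2,1): Delta=-0.2581 Bond=8.8766
(2,2): Delta=0.0000 Bond=0.0000
V0=0.1965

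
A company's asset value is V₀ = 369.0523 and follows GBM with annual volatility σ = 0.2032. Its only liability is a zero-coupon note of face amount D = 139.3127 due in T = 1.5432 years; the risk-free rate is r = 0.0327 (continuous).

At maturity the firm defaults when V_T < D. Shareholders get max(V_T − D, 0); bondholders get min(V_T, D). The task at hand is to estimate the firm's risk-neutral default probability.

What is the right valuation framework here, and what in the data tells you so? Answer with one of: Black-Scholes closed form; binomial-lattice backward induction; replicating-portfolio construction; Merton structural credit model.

framework: Merton structural credit model

Key observation: with the firm-asset dynamics (V₀ = 369.0523) and a single zero-coupon liability of face 139.3127 given, debt value, spread, and default probability all derive from the option view of the balance sheet.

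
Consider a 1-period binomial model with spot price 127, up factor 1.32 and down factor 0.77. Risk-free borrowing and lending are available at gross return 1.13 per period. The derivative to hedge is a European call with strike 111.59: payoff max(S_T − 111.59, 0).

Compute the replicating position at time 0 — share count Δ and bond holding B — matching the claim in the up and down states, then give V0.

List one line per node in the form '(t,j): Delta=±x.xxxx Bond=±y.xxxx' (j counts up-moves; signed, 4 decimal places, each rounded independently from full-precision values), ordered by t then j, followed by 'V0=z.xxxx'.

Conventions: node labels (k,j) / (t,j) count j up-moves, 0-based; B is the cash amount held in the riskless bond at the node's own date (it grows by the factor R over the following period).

Under the risk-neutral measure, an up-move has probability p* = (R−d)/(u−d) = 0.6545 and values discount at R = 1.13.
Expiry values: V(1,0)=0.0000, V(1,1)=56.0500
Node (0,0) S=127.0000: V=(p*·56.0500+(1−p*)·0.0000)/1.13=32.4666; Δ=(56.0500−0.0000)/(167.6400−97.7900)=0.8024; B=V−Δ·S=-69.4425
As a check, the time-0 holding Δ(0,0)·S0 + B(0,0) comes to 32.4666 — exactly V0.

(0,0): Delta=0.8024 Bond=-69.4425
V0=32.4666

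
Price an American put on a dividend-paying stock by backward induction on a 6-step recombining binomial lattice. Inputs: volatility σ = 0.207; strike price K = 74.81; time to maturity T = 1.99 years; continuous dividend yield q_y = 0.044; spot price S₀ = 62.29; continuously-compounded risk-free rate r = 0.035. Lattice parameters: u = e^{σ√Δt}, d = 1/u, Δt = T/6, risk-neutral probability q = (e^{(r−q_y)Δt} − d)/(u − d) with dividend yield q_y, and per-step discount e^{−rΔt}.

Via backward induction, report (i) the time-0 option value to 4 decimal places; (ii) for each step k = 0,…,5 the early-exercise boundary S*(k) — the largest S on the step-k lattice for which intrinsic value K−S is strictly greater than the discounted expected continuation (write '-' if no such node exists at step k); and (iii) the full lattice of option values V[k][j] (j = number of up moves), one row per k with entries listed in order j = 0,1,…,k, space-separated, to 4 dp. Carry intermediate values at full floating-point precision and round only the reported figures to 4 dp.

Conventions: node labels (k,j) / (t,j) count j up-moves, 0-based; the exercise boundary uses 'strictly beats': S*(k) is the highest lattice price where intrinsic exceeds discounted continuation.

price = 15.6681
boundary = - - - 43.5611 49.0763 55.2898
tree:
15.6681
20.4441 10.4103
25.7535 14.6765 5.6224
31.2489 19.9007 8.8625 1.9278
36.1444 25.7337 13.4988 3.5967 0.0000
40.4896 31.2489 19.5202 6.7105 0.0000 0.0000
44.3466 36.1444 25.7337 12.5200 0.0000 0.0000 0.0000

Δt=0.33167  u=1.12661  d=0.88762  q=0.45776  discount=0.98846
step 6 (expiry): payoffs max(K−S,0) = 44.3466 36.1444 25.7337 12.5200 0.0000 0.0000 0.0000
step 5: (k=5,j=0): S=34.3204, K−S=40.4896, hold=40.1234 ⇒ V=40.4896 exercise | (k=5,j=1): S=43.5611, K−S=31.2489, hold=31.0166 ⇒ V=31.2489 exercise | (k=5,j=2): S=55.2898, K−S=19.5202, hold=19.4578 ⇒ V=19.5202 exercise | (k=5,j=3): S=70.1765, K−S=4.6335, hold=6.7105 ⇒ V=6.7105 continue | (k=5,j=4): S=89.0714, K−S=0.0000, hold=0.0000 ⇒ V=0.0000 continue | (k=5,j=5): S=113.0537, K−S=0.0000, hold=0.0000 ⇒ V=0.0000 continue  boundary S*=55.2898
step 4: (k=4,j=0): S=38.6656, K−S=36.1444, hold=35.8411 ⇒ V=36.1444 exercise | (k=4,j=1): S=49.0763, K−S=25.7337, hold=25.5813 ⇒ V=25.7337 exercise | (k=4,j=2): S=62.2900, K−S=12.5200, hold=13.4988 ⇒ V=13.4988 continue | (k=4,j=3): S=79.0615, K−S=0.0000, hold=3.5967 ⇒ V=3.5967 continue | (k=4,j=4): S=100.3486, K−S=0.0000, hold=0.0000 ⇒ V=0.0000 continue  boundary S*=49.0763
step 3: (k=3,j=0): S=43.5611, K−S=31.2489, hold=31.0166 ⇒ V=31.2489 exercise | (k=3,j=1): S=55.2898, K−S=19.5202, hold=19.9007 ⇒ V=19.9007 continue | (k=3,j=2): S=70.1765, K−S=4.6335, hold=8.8625 ⇒ V=8.8625 continue | (k=3,j=3): S=89.0714, K−S=0.0000, hold=1.9278 ⇒ V=1.9278 continue  boundary S*=43.5611
step 2: (k=2,j=0): S=49.0763, K−S=25.7337, hold=25.7535 ⇒ V=25.7535 continue | (k=2,j=1): S=62.2900, K−S=12.5200, hold=14.6765 ⇒ V=14.6765 continue | (k=2,j=2): S=79.0615, K−S=0.0000, hold=5.6224 ⇒ V=5.6224 continue  boundary S*=-
step 1: (k=1,j=0): S=55.2898, K−S=19.5202, hold=20.4441 ⇒ V=20.4441 continue | (k=1,j=1): S=70.1765, K−S=4.6335, hold=10.4103 ⇒ V=10.4103 continue  boundary S*=-
step 0: (k=0,j=0): S=62.2900, K−S=12.5200, hold=15.6681 ⇒ V=15.6681 continue  boundary S*=-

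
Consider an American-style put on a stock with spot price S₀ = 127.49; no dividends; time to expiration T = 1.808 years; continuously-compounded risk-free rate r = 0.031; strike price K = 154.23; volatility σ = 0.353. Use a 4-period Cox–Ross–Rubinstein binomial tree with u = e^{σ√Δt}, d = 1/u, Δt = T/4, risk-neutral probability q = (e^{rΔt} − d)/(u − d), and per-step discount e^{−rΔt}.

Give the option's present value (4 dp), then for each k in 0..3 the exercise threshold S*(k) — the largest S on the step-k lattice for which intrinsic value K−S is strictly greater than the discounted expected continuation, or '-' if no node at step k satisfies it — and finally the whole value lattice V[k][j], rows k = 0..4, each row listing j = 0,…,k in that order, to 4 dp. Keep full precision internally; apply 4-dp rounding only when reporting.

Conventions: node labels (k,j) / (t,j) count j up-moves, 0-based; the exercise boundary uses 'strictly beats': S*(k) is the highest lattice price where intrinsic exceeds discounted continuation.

Δt=0.45200, u=1.26785, d=0.78873, q=0.47040, disc=e^(-rΔt)=0.98609
k=4 terminal: V=max(K-S,0) → 104.8899 74.9182 26.7400 0.0000 0.0000
k=3: j=0 S=62.5560 intr=91.6740 cont=89.5280 V=91.6740[EX]; j=1 S=100.5558 intr=53.6742 cont=51.5282 V=53.6742[EX]; j=2 S=161.6386 intr=0.0000 cont=13.9645 V=13.9645[hold]; j=3 S=259.8264 intr=0.0000 cont=0.0000 V=0.0000[hold]  S*(3)=100.5558
k=2: j=0 S=79.3118 intr=74.9182 cont=72.7722 V=74.9182[EX]; j=1 S=127.4900 intr=26.7400 cont=34.5080 V=34.5080[hold]; j=2 S=204.9341 intr=0.0000 cont=7.2928 V=7.2928[hold]  S*(2)=79.3118
k=1: j=0 S=100.5558 intr=53.6742 cont=55.1314 V=55.1314[hold]; j=1 S=161.6386 intr=0.0000 cont=21.4040 V=21.4040[hold]  S*(1)=-
k=0: j=0 S=127.4900 intr=26.7400 cont=38.7198 V=38.7198[hold]  S*(0)=-

price = 38.7198
boundary = - - 79.3118 100.5558
tree:
38.7198
55.1314 21.4040
74.9182 34.5080 7.2928
91.6740 53.6742 13.9645 0.0000
104.8899 74.9182 26.7400 0.0000 0.0000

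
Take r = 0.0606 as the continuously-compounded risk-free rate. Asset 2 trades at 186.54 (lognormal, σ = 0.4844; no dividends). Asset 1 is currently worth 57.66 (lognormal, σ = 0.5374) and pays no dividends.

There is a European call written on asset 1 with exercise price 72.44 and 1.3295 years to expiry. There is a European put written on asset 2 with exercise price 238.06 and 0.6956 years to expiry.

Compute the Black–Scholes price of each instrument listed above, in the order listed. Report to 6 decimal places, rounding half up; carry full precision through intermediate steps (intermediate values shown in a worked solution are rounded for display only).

price(asset 1 call K=72.44) = 10.971783
price(asset 2 put K=238.06) = 58.029060

[asset 1 call K=72.44]
σ√T = 0.5374·√1.3295 = 0.619643
d₁ = (ln(S/K) + (r+σ²/2)T) / (σ√T) = (ln(57.66/72.44) + (0.0606+0.5374²/2)·1.3295) / 0.619643 = (-0.228195 + 0.272547) / 0.619643 = 0.071576
d₂ = d₁ − σ√T = 0.071576 − 0.619643 = -0.548067
e^{−rT} = 0.922592
N(d₁) = 0.528530,  N(d₂) = 0.291823
price = S·N(d₁) − K·e^{−rT}·N(d₂) = 30.475064 − 19.503281 = 10.971783
[asset 2 put K=238.06]
σ√T = 0.4844·√0.6956 = 0.404002
d₁ = (ln(S/K) + (r+σ²/2)T) / (σ√T) = (ln(186.54/238.06) + (0.0606+0.4844²/2)·0.6956) / 0.404002 = (-0.243877 + 0.123762) / 0.404002 = -0.297312
d₂ = d₁ − σ√T = -0.297312 − 0.404002 = -0.701314
e^{−rT} = 0.958723
N(−d₁) = 0.616886,  N(−d₂) = 0.758447
price = K·e^{−rT}·N(−d₂) − S·N(−d₁) = 173.102939 − 115.073880 = 58.029060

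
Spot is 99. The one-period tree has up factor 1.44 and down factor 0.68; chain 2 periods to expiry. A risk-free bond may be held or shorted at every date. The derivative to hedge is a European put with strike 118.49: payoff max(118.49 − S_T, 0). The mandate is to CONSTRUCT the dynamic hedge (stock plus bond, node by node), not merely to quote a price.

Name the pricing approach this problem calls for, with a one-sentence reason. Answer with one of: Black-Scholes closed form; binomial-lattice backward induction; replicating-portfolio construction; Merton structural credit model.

framework: replicating-portfolio construction

Key observation: the task asks for the hedge itself — share and bond holdings at every node of the 2-period tree on spot 99 with factors 1.44/0.68 — which is exactly what the replicating-portfolio construction produces.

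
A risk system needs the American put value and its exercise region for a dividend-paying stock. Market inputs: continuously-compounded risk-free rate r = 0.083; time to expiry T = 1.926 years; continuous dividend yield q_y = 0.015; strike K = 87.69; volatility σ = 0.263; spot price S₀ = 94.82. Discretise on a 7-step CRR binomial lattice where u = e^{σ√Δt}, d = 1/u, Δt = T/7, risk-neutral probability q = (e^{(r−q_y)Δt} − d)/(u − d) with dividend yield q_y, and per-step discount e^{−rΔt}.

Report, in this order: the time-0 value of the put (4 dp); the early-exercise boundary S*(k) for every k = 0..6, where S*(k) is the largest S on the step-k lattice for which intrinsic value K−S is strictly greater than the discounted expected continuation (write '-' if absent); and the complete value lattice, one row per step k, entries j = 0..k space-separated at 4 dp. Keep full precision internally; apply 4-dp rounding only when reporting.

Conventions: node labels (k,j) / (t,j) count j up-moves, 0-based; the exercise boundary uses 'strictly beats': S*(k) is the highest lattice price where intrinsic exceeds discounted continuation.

params: Δt=0.27514 u=1.14792 d=0.87114 q=0.53380 e^(-rΔt)=0.97742
t_7 payoffs: 51.5897 40.1197 25.0053 5.0886 0.0000 0.0000 0.0000 0.0000
t_6: node(6,0) S=41.4404 payoff=46.2496 vs cont=44.4404 → 46.2496 [stop]  node(6,1) S=54.6071 payoff=33.0829 vs cont=31.3280 → 33.0829 [stop]  node(6,2) S=71.9572 payoff=15.7328 vs cont=14.0493 → 15.7328 [stop]  node(6,3) S=94.8200 payoff=0.0000 vs cont=2.3188 → 2.3188 [wait]  node(6,4) S=124.9469 payoff=0.0000 vs cont=0.0000 → 0.0000 [wait]  node(6,5) S=164.6459 payoff=0.0000 vs cont=0.0000 → 0.0000 [wait]  node(6,6) S=216.9584 payoff=0.0000 vs cont=0.0000 → 0.0000 [wait]  ⇒ S*(6)=71.9572
t_5: node(5,0) S=47.5703 payoff=40.1197 vs cont=38.3357 → 40.1197 [stop]  node(5,1) S=62.6847 payoff=25.0053 vs cont=23.2836 → 25.0053 [stop]  node(5,2) S=82.6014 payoff=5.0886 vs cont=8.3788 → 8.3788 [wait]  node(5,3) S=108.8461 payoff=0.0000 vs cont=1.0566 → 1.0566 [wait]  node(5,4) S=143.4294 payoff=0.0000 vs cont=0.0000 → 0.0000 [wait]  node(5,5) S=189.0008 payoff=0.0000 vs cont=0.0000 → 0.0000 [wait]  ⇒ S*(5)=62.6847
t_4: node(4,0) S=54.6071 payoff=33.0829 vs cont=31.3280 → 33.0829 [stop]  node(4,1) S=71.9572 payoff=15.7328 vs cont=15.7659 → 15.7659 [wait]  node(4,2) S=94.8200 payoff=0.0000 vs cont=4.3693 → 4.3693 [wait]  node(4,3) S=124.9469 payoff=0.0000 vs cont=0.4815 → 0.4815 [wait]  node(4,4) S=164.6459 payoff=0.0000 vs cont=0.0000 → 0.0000 [wait]  ⇒ S*(4)=54.6071
t_3: node(3,0) S=62.6847 payoff=25.0053 vs cont=23.3009 → 25.0053 [stop]  node(3,1) S=82.6014 payoff=5.0886 vs cont=9.4638 → 9.4638 [wait]  node(3,2) S=108.8461 payoff=0.0000 vs cont=2.2422 → 2.2422 [wait]  node(3,3) S=143.4294 payoff=0.0000 vs cont=0.2194 → 0.2194 [wait]  ⇒ S*(3)=62.6847
t_2: node(2,0) S=71.9572 payoff=15.7328 vs cont=16.3320 → 16.3320 [wait]  node(2,1) S=94.8200 payoff=0.0000 vs cont=5.4823 → 5.4823 [wait]  node(2,2) S=124.9469 payoff=0.0000 vs cont=1.1362 → 1.1362 [wait]  ⇒ S*(2)=-
t_1: node(1,0) S=82.6014 payoff=5.0886 vs cont=10.3024 → 10.3024 [wait]  node(1,1) S=108.8461 payoff=0.0000 vs cont=3.0909 → 3.0909 [wait]  ⇒ S*(1)=-
t_0: node(0,0) S=94.8200 payoff=0.0000 vs cont=6.3072 → 6.3072 [wait]  ⇒ S*(0)=-

price = 6.3072
boundary = - - - 62.6847 54.6071 62.6847 71.9572
tree:
6.3072
10.3024 3.0909
16.3320 5.4823 1.1362
25.0053 9.4638 2.2422 0.2194
33.0829 15.7659 4.3693 0.4815 0.0000
40.1197 25.0053 8.3788 1.0566 0.0000 0.0000
46.2496 33.0829 15.7328 2.3188 0.0000 0.0000 0.0000
51.5897 40.1197 25.0053 5.0886 0.0000 0.0000 0.0000 0.0000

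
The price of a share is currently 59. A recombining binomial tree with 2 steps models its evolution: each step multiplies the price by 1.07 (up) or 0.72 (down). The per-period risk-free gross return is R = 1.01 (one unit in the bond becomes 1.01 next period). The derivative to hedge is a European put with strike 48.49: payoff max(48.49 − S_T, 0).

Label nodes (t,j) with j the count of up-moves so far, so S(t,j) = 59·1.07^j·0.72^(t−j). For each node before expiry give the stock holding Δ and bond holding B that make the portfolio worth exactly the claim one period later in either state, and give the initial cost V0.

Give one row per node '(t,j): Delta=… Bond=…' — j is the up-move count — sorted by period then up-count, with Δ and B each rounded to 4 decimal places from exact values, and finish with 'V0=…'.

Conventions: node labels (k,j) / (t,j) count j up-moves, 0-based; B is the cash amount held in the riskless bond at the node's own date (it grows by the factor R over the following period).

(0,0): Delta=-0.2428 Bond=15.6886
(1,0): Delta=-1.0000 Bond=48.0099
(1,1): Delta=-0.1374 Bond=9.1908
V0=1.3614

Risk-neutral probability p* = (R−d)/(u−d) = (1.01−0.72)/(1.07−0.72) = 0.8286.
At maturity the claim pays: V(2,0)=17.9044, V(2,1)=3.0364, V(2,2)=0.0000
  t=1,j=0: stock 42.4800 → up 45.4536 (V=3.0364), down 30.5856 (V=17.9044). Price 5.5299; hedge Δ=-1.0000, bond B=48.0099.
  t=1,j=1: stock 63.1300 → up 67.5491 (V=0.0000), down 45.4536 (V=3.0364). Price 0.5154; hedge Δ=-0.1374, bond B=9.1908.
  t=0,j=0: stock 59.0000 → up 63.1300 (V=0.5154), down 42.4800 (V=5.5299). Price 1.3614; hedge Δ=-0.2428, bond B=15.6886.
As a check, the time-0 holding Δ(0,0)·S0 + B(0,0) comes to 1.3614 — exactly V0.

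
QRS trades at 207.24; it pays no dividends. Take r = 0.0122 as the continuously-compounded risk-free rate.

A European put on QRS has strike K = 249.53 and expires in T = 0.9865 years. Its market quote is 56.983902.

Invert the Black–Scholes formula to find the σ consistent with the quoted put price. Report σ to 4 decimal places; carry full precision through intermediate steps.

At σ = 0.3786 the Black–Scholes value reproduces the quote:
σ√T = 0.3786·√0.9865 = 0.376036
d₁ = (ln(S/K) + (r+σ²/2)T) / (σ√T) = (ln(207.24/249.53) + (0.0122+0.3786²/2)·0.9865) / 0.376036 = (-0.185702 + 0.082737) / 0.376036 = -0.273817
d₂ = d₁ − σ√T = -0.273817 − 0.376036 = -0.649852
e^{−rT} = 0.988037
N(−d₁) = 0.607887,  N(−d₂) = 0.742106
V = K·e^{−rT}·N(−d₂) − S·N(−d₁) = 182.962454 − 125.978552 = 56.983902 (the observed quote) — the price is monotone increasing in volatility, hence this σ is the only solution

sigma = 0.3786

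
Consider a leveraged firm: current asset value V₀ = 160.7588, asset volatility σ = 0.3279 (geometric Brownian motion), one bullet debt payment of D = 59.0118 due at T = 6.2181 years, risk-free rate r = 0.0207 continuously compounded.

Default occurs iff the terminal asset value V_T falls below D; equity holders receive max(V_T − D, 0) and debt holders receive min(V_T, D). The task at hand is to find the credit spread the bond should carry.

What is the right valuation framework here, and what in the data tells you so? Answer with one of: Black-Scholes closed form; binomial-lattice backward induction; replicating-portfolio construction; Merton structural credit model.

framework: Merton structural credit model

Key observation: the question is about default risk generated by asset-value dynamics against a debt face of 59.0118 — the structural framework prices exactly that.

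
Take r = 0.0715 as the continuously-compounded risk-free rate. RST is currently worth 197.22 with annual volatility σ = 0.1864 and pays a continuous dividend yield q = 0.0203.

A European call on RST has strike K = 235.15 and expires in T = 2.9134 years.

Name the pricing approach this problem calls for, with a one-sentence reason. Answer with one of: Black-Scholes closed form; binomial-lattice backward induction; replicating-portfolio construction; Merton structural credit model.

framework: Black-Scholes closed form

Key observation: with RST following a GBM at constant σ and r, the European call struck at 235.15 prices in closed form — nothing here needs a stepwise model or a balance sheet.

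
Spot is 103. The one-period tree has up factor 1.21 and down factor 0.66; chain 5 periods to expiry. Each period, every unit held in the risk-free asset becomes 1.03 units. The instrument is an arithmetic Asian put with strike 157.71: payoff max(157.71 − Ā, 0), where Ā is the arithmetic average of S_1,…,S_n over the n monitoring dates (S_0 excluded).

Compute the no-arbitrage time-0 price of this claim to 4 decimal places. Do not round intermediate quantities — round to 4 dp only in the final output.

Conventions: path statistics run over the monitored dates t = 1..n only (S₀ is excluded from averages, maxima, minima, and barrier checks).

Under the martingale measure an up-move has probability p* = 0.6727; value the claim as the probability-weighted average of per-path payoffs, discounted 5 periods at R = 1.03.
Enumerate all 2^5 = 32 price paths (U = up ×1.21, D = down ×0.66); each path with k up-moves has probability p*^k·(1−p*)^(5−k).
DDDDD: Ā=34.9804, payoff=122.7296, prob=0.003754
UDDDD: Ā=64.1307, payoff=93.5793, prob=0.007718
DUDDD: Ā=52.8007, payoff=104.9093, prob=0.007718
UUDDD: Ā=96.8013, payoff=60.9087, prob=0.015864
DDUDD: Ā=45.3229, payoff=112.3871, prob=0.007718
UDUDD: Ā=83.0920, payoff=74.6180, prob=0.015864
DUUDD: Ā=71.7620, payoff=85.9480, prob=0.015864
UUUDD: Ā=131.5636, payoff=26.1464, prob=0.032609
DDDUD: Ā=40.3875, payoff=117.3225, prob=0.007718
UDDUD: Ā=74.0438, payoff=83.6662, prob=0.015864
DUDUD: Ā=62.7138, payoff=94.9962, prob=0.015864
UUDUD: Ā=114.9754, payoff=42.7346, prob=0.032609
DDUUD: Ā=55.2360, payoff=102.4740, prob=0.015864
UDUUD: Ā=101.2661, payoff=56.4439, prob=0.032609
DUUUD: Ā=89.9361, payoff=67.7739, prob=0.032609
UUUUD: Ā=164.8828, payoff=0.0000, prob=0.067029
DDDDU: Ā=37.1302, payoff=120.5798, prob=0.007718
UDDDU: Ā=68.0721, payoff=89.6379, prob=0.015864
DUDDU: Ā=56.7421, payoff=100.9679, prob=0.015864
UUDDU: Ā=104.0271, payoff=53.6829, prob=0.032609
DDUDU: Ā=49.2643, payoff=108.4457, prob=0.015864
UDUDU: Ā=90.3178, payoff=67.3922, prob=0.032609
DUUDU: Ā=78.9878, payoff=78.7222, prob=0.032609
UUUDU: Ā=144.8110, payoff=12.8990, prob=0.067029
DDDUU: Ā=44.3289, payoff=113.3811, prob=0.015864
UDDUU: Ā=81.2697, payoff=76.4403, prob=0.032609
DUDUU: Ā=69.9397, payoff=87.7703, prob=0.032609
UUDUU: Ā=128.2227, payoff=29.4873, prob=0.067029
DDUUU: Ā=62.4619, payoff=95.2481, prob=0.032609
UDUUU: Ā=114.5134, payoff=43.1966, prob=0.067029
DUUUU: Ā=103.1834, payoff=54.5266, prob=0.067029
UUUUU: Ā=189.1696, payoff=0.0000, prob=0.137783
Price = Σ prob·payoff / R^5 = 49.876143 / 1.159274 = 43.0236

price = 43.0236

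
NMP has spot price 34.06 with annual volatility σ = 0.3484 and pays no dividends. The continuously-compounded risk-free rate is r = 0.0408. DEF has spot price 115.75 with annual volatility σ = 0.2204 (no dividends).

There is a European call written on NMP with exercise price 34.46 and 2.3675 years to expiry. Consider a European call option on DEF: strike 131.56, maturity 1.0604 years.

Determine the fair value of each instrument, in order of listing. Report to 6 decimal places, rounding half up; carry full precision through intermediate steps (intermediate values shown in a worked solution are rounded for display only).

[NMP call K=34.46]
σ√T = 0.3484·√2.3675 = 0.536072
d₁ = (ln(S/K) + (r+σ²/2)T) / (σ√T) = (ln(34.06/34.46) + (0.0408+0.3484²/2)·2.3675) / 0.536072 = (-0.011676 + 0.240281) / 0.536072 = 0.426445
d₂ = d₁ − σ√T = 0.426445 − 0.536072 = -0.109627
e^{−rT} = 0.907925
N(d₁) = 0.665108,  N(d₂) = 0.456352
price = S·N(d₁) − K·e^{−rT}·N(d₂) = 22.653581 − 14.277936 = 8.375645
[DEF call K=131.56]
σ√T = 0.2204·√1.0604 = 0.226958
d₁ = (ln(S/K) + (r+σ²/2)T) / (σ√T) = (ln(115.75/131.56) + (0.0408+0.2204²/2)·1.0604) / 0.226958 = (-0.128030 + 0.069019) / 0.226958 = -0.260008
d₂ = d₁ − σ√T = -0.260008 − 0.226958 = -0.486966
e^{−rT} = 0.957658
N(d₁) = 0.397429,  N(d₂) = 0.313141
price = S·N(d₁) − K·e^{−rT}·N(d₂) = 46.002403 − 39.452507 = 6.549896

price(NMP call K=34.46) = 8.375645
price(DEF call K=131.56) = 6.549896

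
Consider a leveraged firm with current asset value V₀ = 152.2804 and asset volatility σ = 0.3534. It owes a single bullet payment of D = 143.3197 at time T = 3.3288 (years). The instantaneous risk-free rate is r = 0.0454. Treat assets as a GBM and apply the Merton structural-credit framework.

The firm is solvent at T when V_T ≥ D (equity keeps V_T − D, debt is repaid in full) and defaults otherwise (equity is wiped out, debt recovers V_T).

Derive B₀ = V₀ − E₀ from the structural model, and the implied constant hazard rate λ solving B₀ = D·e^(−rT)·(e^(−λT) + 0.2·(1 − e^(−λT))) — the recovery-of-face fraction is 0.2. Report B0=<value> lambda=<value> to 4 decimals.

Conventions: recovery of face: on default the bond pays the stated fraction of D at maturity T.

B0=101.1303 lambda=0.0762

With assets at 152.2804 and a single debt payment of 143.3197 at 3.3288 years:
d₁ = [ln(V₀/D) + (r + σ²/2)T] / (σ√T)
   = [ln(152.2804/143.3197) + (0.0454 + 0.5·0.3534²)·3.3288] / (0.3534·√3.3288)
   = [0.060646 + 0.358997] / 0.644778 = 0.650833
d₂ = d₁ − σ√T = 0.650833 − 0.644778 = 0.006054
N(d₁) = 0.742423,  N(d₂) = 0.502415,  e^(−rT) = 0.859738
E₀ = V₀·N(d₁) − D·e^(−rT)·N(d₂)
   = 152.2804·0.742423 − 143.3197·0.859738·0.502415 = 51.150121
B₀ = V₀ − E₀ = 152.2804 − 51.150121 = 101.130279
e^(−λT) = (B₀·e^(rT)/D − 0.2)/(1 − 0.2) = (101.1303·1.163145/143.3197 − 0.2)/0.8 = 0.77593363
λ = −ln(0.77593363)/3.3288 = 0.076210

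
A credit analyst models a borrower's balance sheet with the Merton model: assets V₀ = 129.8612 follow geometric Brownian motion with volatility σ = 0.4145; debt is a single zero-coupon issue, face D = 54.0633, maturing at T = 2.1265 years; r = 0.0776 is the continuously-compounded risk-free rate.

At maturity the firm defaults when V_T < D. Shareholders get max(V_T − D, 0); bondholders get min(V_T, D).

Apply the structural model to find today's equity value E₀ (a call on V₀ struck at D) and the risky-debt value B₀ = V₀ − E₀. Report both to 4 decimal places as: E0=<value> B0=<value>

Work the structural quantities from V₀ = 129.8612 against face 54.0633:
d₁ = [ln(V₀/D) + (r + σ²/2)T] / (σ√T)
   = [ln(129.8612/54.0633) + (0.0776 + 0.5·0.4145²)·2.1265] / (0.4145·√2.1265)
   = [0.876311 + 0.347694] / 0.604446 = 2.025003
d₂ = d₁ − σ√T = 2.025003 − 0.604446 = 1.420558
N(d₁) = 0.978566,  N(d₂) = 0.922277,  e^(−rT) = 0.847880
E₀ = V₀·N(d₁) − D·e^(−rT)·N(d₂)
   = 129.8612·0.978566 − 54.0633·0.847880·0.922277 = 84.801383
B₀ = V₀ − E₀ = 129.8612 − 84.801383 = 45.059817

E0=84.8014 B0=45.0598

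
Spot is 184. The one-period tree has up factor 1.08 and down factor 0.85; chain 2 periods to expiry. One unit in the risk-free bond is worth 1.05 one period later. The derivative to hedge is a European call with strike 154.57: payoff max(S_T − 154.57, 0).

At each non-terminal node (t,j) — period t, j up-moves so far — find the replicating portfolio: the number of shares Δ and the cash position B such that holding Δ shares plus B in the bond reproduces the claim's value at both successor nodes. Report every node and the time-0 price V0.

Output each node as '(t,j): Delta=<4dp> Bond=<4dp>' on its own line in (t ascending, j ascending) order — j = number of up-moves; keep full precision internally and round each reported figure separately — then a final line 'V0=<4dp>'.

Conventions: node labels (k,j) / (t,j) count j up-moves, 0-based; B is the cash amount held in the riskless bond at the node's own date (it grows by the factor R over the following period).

(0,0): Delta=0.9365 Bond=-128.1833
(1,0): Delta=0.3987 Bond=-50.4791
(1,1): Delta=1.0000 Bond=-147.2095
V0=44.1342

Under the risk-neutral measure, an up-move has probability p* = (R−d)/(u−d) = 0.8696 and values discount at R = 1.05.
Payoffs at expiry: V(2,0)=0.0000, V(2,1)=14.3420, V(2,2)=60.0476
  t=1,j=0: stock 156.4000 → up 168.9120 (V=14.3420), down 132.9400 (V=0.0000). Price 11.8774; hedge Δ=0.3987, bond B=-50.4791.
  t=1,j=1: stock 198.7200 → up 214.6176 (V=60.0476), down 168.9120 (V=14.3420). Price 51.5105; hedge Δ=1.0000, bond B=-147.2095.
  t=0,j=0: stock 184.0000 → up 198.7200 (V=51.5105), down 156.4000 (V=11.8774). Price 44.1342; hedge Δ=0.9365, bond B=-128.1833.
Check: Δ(0,0)·S0 + B(0,0) = 44.1342 = V0.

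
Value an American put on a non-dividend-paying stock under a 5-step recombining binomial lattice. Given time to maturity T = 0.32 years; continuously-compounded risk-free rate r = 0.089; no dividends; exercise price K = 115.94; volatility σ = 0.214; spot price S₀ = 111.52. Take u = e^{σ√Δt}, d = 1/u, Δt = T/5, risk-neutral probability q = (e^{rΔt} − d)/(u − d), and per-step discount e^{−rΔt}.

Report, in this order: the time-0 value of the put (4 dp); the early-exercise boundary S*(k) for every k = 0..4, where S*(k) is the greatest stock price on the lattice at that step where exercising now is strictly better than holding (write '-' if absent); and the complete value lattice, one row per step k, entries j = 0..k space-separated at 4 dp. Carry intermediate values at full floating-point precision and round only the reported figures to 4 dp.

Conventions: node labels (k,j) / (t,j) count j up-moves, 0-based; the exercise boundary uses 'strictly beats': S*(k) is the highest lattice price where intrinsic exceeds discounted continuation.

price = 6.5024
boundary = - - 100.0758 105.6430 100.0758
tree:
6.5024
10.4195 3.2237
15.8642 5.8769 0.9904
21.1381 10.2970 2.1617 0.0000
26.1341 15.8642 4.7179 0.0000 0.0000
30.8667 21.1381 10.2970 0.0000 0.0000 0.0000

Δt=0.06400  u=1.05563  d=0.94730  q=0.53920  discount=0.99432
step 5 (expiry): payoffs max(K−S,0) = 30.8667 21.1381 10.2970 0.0000 0.0000 0.0000
step 4: (k=4,j=0): S=89.8059, K−S=26.1341, hold=25.4755 ⇒ V=26.1341 exercise | (k=4,j=1): S=100.0758, K−S=15.8642, hold=15.2057 ⇒ V=15.8642 exercise | (k=4,j=2): S=111.5200, K−S=4.4200, hold=4.7179 ⇒ V=4.7179 continue | (k=4,j=3): S=124.2729, K−S=0.0000, hold=0.0000 ⇒ V=0.0000 continue | (k=4,j=4): S=138.4843, K−S=0.0000, hold=0.0000 ⇒ V=0.0000 continue  boundary S*=100.0758
step 3: (k=3,j=0): S=94.8019, K−S=21.1381, hold=20.4796 ⇒ V=21.1381 exercise | (k=3,j=1): S=105.6430, K−S=10.2970, hold=9.7982 ⇒ V=10.2970 exercise | (k=3,j=2): S=117.7239, K−S=0.0000, hold=2.1617 ⇒ V=2.1617 continue | (k=3,j=3): S=131.1863, K−S=0.0000, hold=0.0000 ⇒ V=0.0000 continue  boundary S*=105.6430
step 2: (k=2,j=0): S=100.0758, K−S=15.8642, hold=15.2057 ⇒ V=15.8642 exercise | (k=2,j=1): S=111.5200, K−S=4.4200, hold=5.8769 ⇒ V=5.8769 continue | (k=2,j=2): S=124.2729, K−S=0.0000, hold=0.9904 ⇒ V=0.9904 continue  boundary S*=100.0758
step 1: (k=1,j=0): S=105.6430, K−S=10.2970, hold=10.4195 ⇒ V=10.4195 continue | (k=1,j=1): S=117.7239, K−S=0.0000, hold=3.2237 ⇒ V=3.2237 continue  boundary S*=-
step 0: (k=0,j=0): S=111.5200, K−S=4.4200, hold=6.5024 ⇒ V=6.5024 continue  boundary S*=-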